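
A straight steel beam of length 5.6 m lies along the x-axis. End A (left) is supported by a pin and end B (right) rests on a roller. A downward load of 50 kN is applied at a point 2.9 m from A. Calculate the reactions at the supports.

Moments about A: B_y·5.6 − 50·2.9 = 0 → B_y = 145/5.6 = 25.8929 ≈ 25.89 kN.
ΣF_y = 0: A_y + 25.8929 − 50 = 0 → A_y = 24.11 kN.
ΣF_x = 0: no horizontal applied forces, so A_x = 0.

A_x = 0, A_y = 24.11 kN, B_y = 25.89 kN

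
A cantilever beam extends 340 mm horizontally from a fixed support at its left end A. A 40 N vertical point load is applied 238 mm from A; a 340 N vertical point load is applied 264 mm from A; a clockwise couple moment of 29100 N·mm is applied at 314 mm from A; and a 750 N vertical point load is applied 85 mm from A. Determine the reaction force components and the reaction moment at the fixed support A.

A_x = 0, A_y = 1130 N, M_A = 192100 N·mm

ΣF_x = 0: A_x = 0.
ΣF_y = 0: A_y − 40 − 340 − 750 = 0 → A_y = 1130 N.
ΣM about A: M_A − 40·238 − 340·264 − 29100 − 750·85 = 0 → M_A = 192100 N·mm.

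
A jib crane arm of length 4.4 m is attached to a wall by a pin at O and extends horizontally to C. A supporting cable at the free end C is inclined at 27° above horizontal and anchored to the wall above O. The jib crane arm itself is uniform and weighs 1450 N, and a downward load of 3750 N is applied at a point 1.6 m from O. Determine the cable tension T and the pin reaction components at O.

T = 4601 N, O_x = 4099 N, O_y = 3111 N

ΣM about O: T·sin27°·4.4 − 1450·2.2 − 3750·1.6 = 0 → T = 9190/(4.4·0.45399) = 4600.62 ≈ 4601 N.
ΣF_x = 0: O_x − T·cos27° = 0 → O_x = 4600.62 × 0.891007 = 4099 N.
ΣF_y = 0: O_y + T·sin27° − 1450 − 3750 = 0 → O_y = 5200 − 4600.62 × 0.45399 = 3111 N.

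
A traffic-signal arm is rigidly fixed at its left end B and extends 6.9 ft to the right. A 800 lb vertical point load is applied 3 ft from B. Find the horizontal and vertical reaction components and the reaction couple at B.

ΣF_x = 0: B_x = 0.
ΣF_y = 0: B_y − 800 = 0 → B_y = 800.0 lb.
ΣM about B: M_B − 800·3 = 0 → M_B = 2400 lb·ft.

B_x = 0, B_y = 800.0 lb, M_B = 2400 lb·ft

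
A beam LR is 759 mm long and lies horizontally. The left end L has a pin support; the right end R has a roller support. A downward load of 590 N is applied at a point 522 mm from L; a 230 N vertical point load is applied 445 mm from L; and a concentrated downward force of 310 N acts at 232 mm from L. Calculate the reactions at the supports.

Moments about L: R_y·759 − 590·522 − 230·445 − 310·232 = 0 → R_y = 482250/759 = 635.375 ≈ 635.4 N.
ΣF_y = 0: L_y + 635.375 − 590 − 230 − 310 = 0 → L_y = 494.6 N.
ΣF_x = 0: no horizontal applied forces, so L_x = 0.

L_x = 0, L_y = 494.6 N, R_y = 635.4 N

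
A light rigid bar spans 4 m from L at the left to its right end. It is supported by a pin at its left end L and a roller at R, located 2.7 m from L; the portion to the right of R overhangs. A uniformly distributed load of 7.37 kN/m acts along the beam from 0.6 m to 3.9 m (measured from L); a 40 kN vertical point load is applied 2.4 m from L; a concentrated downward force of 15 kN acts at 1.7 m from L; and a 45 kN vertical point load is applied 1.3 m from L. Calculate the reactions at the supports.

L_x = 0, L_y = 37.39 kN, R_y = 86.93 kN

Resultant of the distributed load: 7.37 × 3.3 = 24.321 kN at 2.25 m from L.
Taking moments about L: R_y·2.7 − (7.37·3.3)·2.25 − 40·2.4 − 15·1.7 − 45·1.3 = 0 → R_y = 234.72225/2.7 = 86.9342 ≈ 86.93 kN.
ΣF_y = 0: L_y + 86.9342 − 7.37·3.3 − 40 − 15 − 45 = 0 → L_y = 37.39 kN.
ΣF_x = 0: no horizontal applied forces, so L_x = 0.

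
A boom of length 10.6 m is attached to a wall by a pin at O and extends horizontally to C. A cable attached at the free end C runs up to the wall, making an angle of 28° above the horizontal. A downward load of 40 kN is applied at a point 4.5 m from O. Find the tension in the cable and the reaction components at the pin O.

ΣM about O: T·sin28°·10.6 − 40·4.5 = 0 → T = 180/(10.6·0.469472) = 36.1707 ≈ 36.17 kN.
ΣF_x = 0: O_x − T·cos28° = 0 → O_x = 36.1707 × 0.882948 = 31.94 kN.
ΣF_y = 0: O_y + T·sin28° − 40 = 0 → O_y = 40 − 36.1707 × 0.469472 = 23.02 kN.

T = 36.17 kN, O_x = 31.94 kN, O_y = 23.02 kN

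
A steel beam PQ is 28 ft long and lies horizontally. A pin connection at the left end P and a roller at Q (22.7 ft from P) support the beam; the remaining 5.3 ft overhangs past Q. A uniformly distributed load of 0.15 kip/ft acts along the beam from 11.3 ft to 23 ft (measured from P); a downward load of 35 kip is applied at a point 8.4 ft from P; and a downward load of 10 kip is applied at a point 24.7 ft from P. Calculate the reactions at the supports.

P_x = 0, P_y = 21.60 kip, Q_y = 25.16 kip

Resultant of the distributed load: 0.15 × 11.7 = 1.755 kip at 17.15 ft from P.
ΣM about P: Q_y·22.7 − (0.15·11.7)·17.15 − 35·8.4 − 10·24.7 = 0 → Q_y = 571.09825/22.7 = 25.1585 ≈ 25.16 kip.
ΣF_y = 0: P_y + 25.1585 − 0.15·11.7 − 35 − 10 = 0 → P_y = 21.60 kip.
ΣF_x = 0: no horizontal applied forces, so P_x = 0.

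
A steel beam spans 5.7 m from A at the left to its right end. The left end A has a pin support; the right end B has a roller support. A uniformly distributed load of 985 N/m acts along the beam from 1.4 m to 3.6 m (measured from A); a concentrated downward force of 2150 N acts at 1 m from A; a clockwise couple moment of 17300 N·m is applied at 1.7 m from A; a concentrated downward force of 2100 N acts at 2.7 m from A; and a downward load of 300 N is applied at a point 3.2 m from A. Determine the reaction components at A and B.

Resultant of the distributed load: 985 × 2.2 = 2167 N at 2.5 m from A.
Moments about A: B_y·5.7 − (985·2.2)·2.5 − 2150·1 − 17300 − 2100·2.7 − 300·3.2 = 0 → B_y = 31497.5/5.7 = 5525.88 ≈ 5526 N.
ΣF_y = 0: A_y + 5525.88 − 985·2.2 − 2150 − 2100 − 300 = 0 → A_y = 1191 N.
ΣF_x = 0: no horizontal applied forces, so A_x = 0.

A_x = 0, A_y = 1191 N, B_y = 5526 N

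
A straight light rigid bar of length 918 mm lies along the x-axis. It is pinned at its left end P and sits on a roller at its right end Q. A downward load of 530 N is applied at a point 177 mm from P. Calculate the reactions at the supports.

P_x = 0, P_y = 427.8 N, Q_y = 102.2 N

ΣM about P: Q_y·918 − 530·177 = 0 → Q_y = 93810/918 = 102.19 ≈ 102.2 N.
ΣF_y = 0: P_y + 102.19 − 530 = 0 → P_y = 427.8 N.
ΣF_x = 0: no horizontal applied forces, so P_x = 0.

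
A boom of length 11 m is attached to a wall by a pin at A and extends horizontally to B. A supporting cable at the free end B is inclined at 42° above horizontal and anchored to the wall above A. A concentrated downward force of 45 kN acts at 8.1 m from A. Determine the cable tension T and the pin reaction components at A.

ΣM about A: T·sin42°·11 − 45·8.1 = 0 → T = 364.5/(11·0.669131) = 49.5215 ≈ 49.52 kN.
ΣF_x = 0: A_x − T·cos42° = 0 → A_x = 49.5215 × 0.743145 = 36.80 kN.
ΣF_y = 0: A_y + T·sin42° − 45 = 0 → A_y = 45 − 49.5215 × 0.669131 = 11.86 kN.

T = 49.52 kN, A_x = 36.80 kN, A_y = 11.86 kN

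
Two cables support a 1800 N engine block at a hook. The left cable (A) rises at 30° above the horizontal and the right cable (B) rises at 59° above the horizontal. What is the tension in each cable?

T_A = 927.2 N, T_B = 1559 N

ΣF_x = 0: −T_A·cos30° + T_B·cos59° = 0 → T_B = 1.68148·T_A.
ΣF_y = 0: T_A·sin30° + T_B·sin59° = 1800.
Substitute: T_A·(0.5 + 1.68148·0.857167) = 1800 → T_A = 927.209 ≈ 927.2 N.
Then T_B = 1.68148 × 927.209 = 1559 N.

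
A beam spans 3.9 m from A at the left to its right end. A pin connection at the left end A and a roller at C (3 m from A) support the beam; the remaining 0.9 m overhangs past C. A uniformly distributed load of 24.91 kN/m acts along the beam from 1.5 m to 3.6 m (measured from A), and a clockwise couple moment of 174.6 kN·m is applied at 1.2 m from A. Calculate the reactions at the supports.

Resultant of the distributed load: 24.91 × 2.1 = 52.311 kN at 2.55 m from A.
Moments about A: C_y·3 − (24.91·2.1)·2.55 − 174.6 = 0 → C_y = 307.99305/3 = 102.664 ≈ 102.7 kN.
ΣF_y = 0: A_y + 102.664 − 24.91·2.1 = 0 → A_y = -50.35 kN.
ΣF_x = 0: no horizontal applied forces, so A_x = 0.

A_x = 0, A_y = -50.35 kN, C_y = 102.7 kN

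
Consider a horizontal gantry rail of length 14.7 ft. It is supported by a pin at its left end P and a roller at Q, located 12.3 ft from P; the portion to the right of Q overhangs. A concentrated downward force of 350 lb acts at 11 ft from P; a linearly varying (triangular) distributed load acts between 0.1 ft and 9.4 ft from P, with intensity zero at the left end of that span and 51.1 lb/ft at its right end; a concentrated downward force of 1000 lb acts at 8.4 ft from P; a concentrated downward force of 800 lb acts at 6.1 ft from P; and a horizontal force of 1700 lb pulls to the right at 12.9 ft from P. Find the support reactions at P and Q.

Resultant of the triangular load: ½ × 51.1 × 9.3 = 237.615 lb, acting at 6.3 ft from P (one-third of the span from the peak).
Moments about P: Q_y·12.3 − 350·11 − (½·51.1·9.3)·6.3 − 1000·8.4 − 800·6.1 = 0 → Q_y = 18626.9745/12.3 = 1514.39 ≈ 1514 lb.
ΣF_y = 0: P_y + 1514.39 − 350 − ½·51.1·9.3 − 1000 − 800 = 0 → P_y = 873.2 lb.
ΣF_x = 0: P_x + 1700 = 0 → P_x = -1700 lb.

P_x = -1700 lb, P_y = 873.2 lb, Q_y = 1514 lb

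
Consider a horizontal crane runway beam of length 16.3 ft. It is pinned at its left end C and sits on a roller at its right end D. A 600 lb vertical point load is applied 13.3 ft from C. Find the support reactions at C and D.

C_x = 0, C_y = 110.4 lb, D_y = 489.6 lb

Moments about C: D_y·16.3 − 600·13.3 = 0 → D_y = 7980/16.3 = 489.571 ≈ 489.6 lb.
ΣF_y = 0: C_y + 489.571 − 600 = 0 → C_y = 110.4 lb.
ΣF_x = 0: no horizontal applied forces, so C_x = 0.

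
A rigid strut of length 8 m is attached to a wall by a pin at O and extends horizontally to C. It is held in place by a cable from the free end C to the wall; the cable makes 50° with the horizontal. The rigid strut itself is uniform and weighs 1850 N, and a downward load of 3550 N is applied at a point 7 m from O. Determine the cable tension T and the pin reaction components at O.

ΣM about O: T·sin50°·8 − 1850·4 − 3550·7 = 0 → T = 32250/(8·0.766044) = 5262.43 ≈ 5262 N.
ΣF_x = 0: O_x − T·cos50° = 0 → O_x = 5262.43 × 0.642788 = 3383 N.
ΣF_y = 0: O_y + T·sin50° − 1850 − 3550 = 0 → O_y = 5400 − 5262.43 × 0.766044 = 1369 N.

T = 5262 N, O_x = 3383 N, O_y = 1369 N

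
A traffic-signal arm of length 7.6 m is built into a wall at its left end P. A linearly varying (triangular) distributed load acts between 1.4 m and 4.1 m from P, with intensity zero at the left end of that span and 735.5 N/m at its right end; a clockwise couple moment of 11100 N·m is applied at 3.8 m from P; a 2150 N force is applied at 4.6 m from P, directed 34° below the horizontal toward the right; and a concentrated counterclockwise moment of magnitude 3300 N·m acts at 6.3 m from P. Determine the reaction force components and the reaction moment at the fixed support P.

Resultant of the triangular load: ½ × 735.5 × 2.7 = 992.925 N, acting at 3.2 m from P (one-third of the span from the peak).
ΣF_x = 0: P_x + 2150·cos34° = 0 → P_x = -1782 N.
ΣF_y = 0: P_y − ½·735.5·2.7 − 2150·sin34° = 0 → P_y = 2195 N.
ΣM about P: M_P − (½·735.5·2.7)·3.2 − 11100 − 2150·sin34°·4.6 + 3300 = 0 → M_P = 16510 N·m.

P_x = -1782 N, P_y = 2195 N, M_P = 16510 N·m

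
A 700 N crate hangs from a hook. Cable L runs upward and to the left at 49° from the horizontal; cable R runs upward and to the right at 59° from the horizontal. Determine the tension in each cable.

ΣF_x = 0: −T_L·cos49° + T_R·cos59° = 0 → T_R = 1.27381·T_L.
ΣF_y = 0: T_L·sin49° + T_R·sin59° = 700.
Substitute: T_L·(0.75471 + 1.27381·0.857167) = 700 → T_L = 379.08 ≈ 379.1 N.
Then T_R = 1.27381 × 379.08 = 482.9 N.

T_L = 379.1 N, T_R = 482.9 N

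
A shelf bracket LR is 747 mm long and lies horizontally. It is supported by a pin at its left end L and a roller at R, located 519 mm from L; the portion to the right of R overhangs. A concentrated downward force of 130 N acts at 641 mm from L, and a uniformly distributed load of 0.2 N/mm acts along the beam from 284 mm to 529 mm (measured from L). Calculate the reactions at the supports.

Resultant of the distributed load: 0.2 × 245 = 49 N at 406.5 mm from L.
ΣM about L: R_y·519 − 130·641 − (0.2·245)·406.5 = 0 → R_y = 103248.5/519 = 198.937 ≈ 198.9 N.
ΣF_y = 0: L_y + 198.937 − 130 − 0.2·245 = 0 → L_y = -19.94 N.
ΣF_x = 0: no horizontal applied forces, so L_x = 0.

L_x = 0, L_y = -19.94 N, R_y = 198.9 N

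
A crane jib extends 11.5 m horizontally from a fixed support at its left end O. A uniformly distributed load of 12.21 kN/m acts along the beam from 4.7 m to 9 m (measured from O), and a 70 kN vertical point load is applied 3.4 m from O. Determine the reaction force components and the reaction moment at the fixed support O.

O_x = 0, O_y = 122.5 kN, M_O = 597.6 kN·m

Resultant of the distributed load: 12.21 × 4.3 = 52.503 kN at 6.85 m from O.
ΣF_x = 0: O_x = 0.
ΣF_y = 0: O_y − 12.21·4.3 − 70 = 0 → O_y = 122.5 kN.
ΣM about O: M_O − (12.21·4.3)·6.85 − 70·3.4 = 0 → M_O = 597.6 kN·m.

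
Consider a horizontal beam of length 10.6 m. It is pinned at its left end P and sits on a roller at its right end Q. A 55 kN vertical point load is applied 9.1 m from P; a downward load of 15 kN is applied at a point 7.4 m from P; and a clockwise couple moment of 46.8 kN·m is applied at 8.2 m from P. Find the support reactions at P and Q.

P_x = 0, P_y = 7.896 kN, Q_y = 62.10 kN

ΣM about P: Q_y·10.6 − 55·9.1 − 15·7.4 − 46.8 = 0 → Q_y = 658.3/10.6 = 62.1038 ≈ 62.10 kN.
ΣF_y = 0: P_y + 62.1038 − 55 − 15 = 0 → P_y = 7.896 kN.
ΣF_x = 0: no horizontal applied forces, so P_x = 0.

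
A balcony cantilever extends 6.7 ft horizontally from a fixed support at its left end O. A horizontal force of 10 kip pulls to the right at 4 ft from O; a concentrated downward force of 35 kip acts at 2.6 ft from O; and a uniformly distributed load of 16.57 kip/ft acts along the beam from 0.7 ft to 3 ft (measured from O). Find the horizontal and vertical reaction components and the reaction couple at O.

Resultant of the distributed load: 16.57 × 2.3 = 38.111 kip at 1.85 ft from O.
ΣF_x = 0: O_x + 10 = 0 → O_x = -10.00 kip.
ΣF_y = 0: O_y − 35 − 16.57·2.3 = 0 → O_y = 73.11 kip.
ΣM about O: M_O − 35·2.6 − (16.57·2.3)·1.85 = 0 → M_O = 161.5 kip·ft.

O_x = -10.00 kip, O_y = 73.11 kip, M_O = 161.5 kip·ft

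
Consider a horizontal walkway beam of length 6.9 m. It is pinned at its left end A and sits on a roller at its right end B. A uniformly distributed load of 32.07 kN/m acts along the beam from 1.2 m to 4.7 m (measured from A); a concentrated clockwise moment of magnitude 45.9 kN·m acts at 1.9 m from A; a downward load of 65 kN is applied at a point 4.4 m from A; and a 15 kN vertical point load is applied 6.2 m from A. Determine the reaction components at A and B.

Resultant of the distributed load: 32.07 × 3.5 = 112.245 kN at 2.95 m from A.
Moments about A: B_y·6.9 − (32.07·3.5)·2.95 − 45.9 − 65·4.4 − 15·6.2 = 0 → B_y = 756.02275/6.9 = 109.569 ≈ 109.6 kN.
ΣF_y = 0: A_y + 109.569 − 32.07·3.5 − 65 − 15 = 0 → A_y = 82.68 kN.
ΣF_x = 0: no horizontal applied forces, so A_x = 0.

A_x = 0, A_y = 82.68 kN, B_y = 109.6 kN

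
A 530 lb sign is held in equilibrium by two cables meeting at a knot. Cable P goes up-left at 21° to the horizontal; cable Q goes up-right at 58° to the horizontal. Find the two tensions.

T_P = 286.1 lb, T_Q = 504.1 lb

ΣF_x = 0: −T_P·cos21° + T_Q·cos58° = 0 → T_Q = 1.76174·T_P.
ΣF_y = 0: T_P·sin21° + T_Q·sin58° = 530.
Substitute: T_P·(0.358368 + 1.76174·0.848048) = 530 → T_P = 286.114 ≈ 286.1 lb.
Then T_Q = 1.76174 × 286.114 = 504.1 lb.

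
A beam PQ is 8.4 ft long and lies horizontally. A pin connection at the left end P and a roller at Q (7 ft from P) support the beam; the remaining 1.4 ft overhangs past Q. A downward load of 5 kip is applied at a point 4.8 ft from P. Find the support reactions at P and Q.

P_x = 0, P_y = 1.571 kip, Q_y = 3.429 kip

Moments about P: Q_y·7 − 5·4.8 = 0 → Q_y = 24/7 = 3.42857 ≈ 3.429 kip.
ΣF_y = 0: P_y + 3.42857 − 5 = 0 → P_y = 1.571 kip.
ΣF_x = 0: no horizontal applied forces, so P_x = 0.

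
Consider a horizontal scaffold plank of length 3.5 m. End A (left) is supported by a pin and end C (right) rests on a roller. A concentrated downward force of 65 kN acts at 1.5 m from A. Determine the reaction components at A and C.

Moments about A: C_y·3.5 − 65·1.5 = 0 → C_y = 97.5/3.5 = 27.8571 ≈ 27.86 kN.
ΣF_y = 0: A_y + 27.8571 − 65 = 0 → A_y = 37.14 kN.
ΣF_x = 0: no horizontal applied forces, so A_x = 0.

A_x = 0, A_y = 37.14 kN, C_y = 27.86 kN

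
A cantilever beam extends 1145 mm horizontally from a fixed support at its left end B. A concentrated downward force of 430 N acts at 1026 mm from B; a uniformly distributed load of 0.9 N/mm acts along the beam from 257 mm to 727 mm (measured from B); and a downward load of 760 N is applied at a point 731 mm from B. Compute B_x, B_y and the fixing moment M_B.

Resultant of the distributed load: 0.9 × 470 = 423 N at 492 mm from B.
ΣF_x = 0: B_x = 0.
ΣF_y = 0: B_y − 430 − 0.9·470 − 760 = 0 → B_y = 1613 N.
ΣM about B: M_B − 430·1026 − (0.9·470)·492 − 760·731 = 0 → M_B = 1205000 N·mm.

B_x = 0, B_y = 1613 N, M_B = 1205000 N·mm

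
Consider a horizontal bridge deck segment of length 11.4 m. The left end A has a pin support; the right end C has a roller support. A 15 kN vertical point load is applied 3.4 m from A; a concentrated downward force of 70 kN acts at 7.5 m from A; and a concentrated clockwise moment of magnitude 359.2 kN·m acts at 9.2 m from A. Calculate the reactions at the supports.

Taking moments about A: C_y·11.4 − 15·3.4 − 70·7.5 − 359.2 = 0 → C_y = 935.2/11.4 = 82.0351 ≈ 82.04 kN.
ΣF_y = 0: A_y + 82.0351 − 15 − 70 = 0 → A_y = 2.965 kN.
ΣF_x = 0: no horizontal applied forces, so A_x = 0.

A_x = 0, A_y = 2.965 kN, C_y = 82.04 kN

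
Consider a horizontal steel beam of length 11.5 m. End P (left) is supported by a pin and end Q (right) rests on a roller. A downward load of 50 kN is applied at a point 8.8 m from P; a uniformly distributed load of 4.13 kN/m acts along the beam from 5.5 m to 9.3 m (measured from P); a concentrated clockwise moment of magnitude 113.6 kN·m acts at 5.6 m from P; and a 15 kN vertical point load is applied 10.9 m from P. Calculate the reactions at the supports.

Resultant of the distributed load: 4.13 × 3.8 = 15.694 kN at 7.4 m from P.
Taking moments about P: Q_y·11.5 − 50·8.8 − (4.13·3.8)·7.4 − 113.6 − 15·10.9 = 0 → Q_y = 833.2356/11.5 = 72.4553 ≈ 72.46 kN.
ΣF_y = 0: P_y + 72.4553 − 50 − 4.13·3.8 − 15 = 0 → P_y = 8.239 kN.
ΣF_x = 0: no horizontal applied forces, so P_x = 0.

P_x = 0, P_y = 8.239 kN, Q_y = 72.46 kN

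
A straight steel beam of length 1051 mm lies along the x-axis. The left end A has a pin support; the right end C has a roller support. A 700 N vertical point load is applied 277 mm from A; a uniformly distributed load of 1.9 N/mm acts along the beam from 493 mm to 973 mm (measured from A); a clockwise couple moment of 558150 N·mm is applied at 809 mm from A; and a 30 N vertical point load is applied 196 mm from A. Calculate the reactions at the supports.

A_x = 0, A_y = 284.8 N, C_y = 1357 N

Resultant of the distributed load: 1.9 × 480 = 912 N at 733 mm from A.
Taking moments about A: C_y·1051 − 700·277 − (1.9·480)·733 − 558150 − 30·196 = 0 → C_y = 1426426/1051 = 1357.21 ≈ 1357 N.
ΣF_y = 0: A_y + 1357.21 − 700 − 1.9·480 − 30 = 0 → A_y = 284.8 N.
ΣF_x = 0: no horizontal applied forces, so A_x = 0.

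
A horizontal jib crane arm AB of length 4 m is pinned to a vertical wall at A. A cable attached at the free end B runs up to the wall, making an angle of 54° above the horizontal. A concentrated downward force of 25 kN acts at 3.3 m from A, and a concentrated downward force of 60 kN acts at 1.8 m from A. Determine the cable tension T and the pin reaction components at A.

T = 58.87 kN, A_x = 34.60 kN, A_y = 37.38 kN

ΣM about A: T·sin54°·4 − 25·3.3 − 60·1.8 = 0 → T = 190.5/(4·0.809017) = 58.8677 ≈ 58.87 kN.
ΣF_x = 0: A_x − T·cos54° = 0 → A_x = 58.8677 × 0.587785 = 34.60 kN.
ΣF_y = 0: A_y + T·sin54° − 25 − 60 = 0 → A_y = 85 − 58.8677 × 0.809017 = 37.38 kN.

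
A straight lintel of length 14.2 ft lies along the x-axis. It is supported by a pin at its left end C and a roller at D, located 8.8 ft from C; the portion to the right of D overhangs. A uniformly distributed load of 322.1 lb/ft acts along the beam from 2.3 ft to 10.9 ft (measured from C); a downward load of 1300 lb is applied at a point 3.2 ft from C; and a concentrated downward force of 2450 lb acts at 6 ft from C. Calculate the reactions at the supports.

Resultant of the distributed load: 322.1 × 8.6 = 2770.06 lb at 6.6 ft from C.
Taking moments about C: D_y·8.8 − (322.1·8.6)·6.6 − 1300·3.2 − 2450·6 = 0 → D_y = 37142.396/8.8 = 4220.73 ≈ 4221 lb.
ΣF_y = 0: C_y + 4220.73 − 322.1·8.6 − 1300 − 2450 = 0 → C_y = 2299 lb.
ΣF_x = 0: no horizontal applied forces, so C_x = 0.

C_x = 0, C_y = 2299 lb, D_y = 4221 lb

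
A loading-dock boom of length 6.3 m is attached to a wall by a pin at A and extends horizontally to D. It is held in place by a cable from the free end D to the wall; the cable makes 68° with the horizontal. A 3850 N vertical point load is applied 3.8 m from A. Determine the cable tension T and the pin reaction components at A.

ΣM about A: T·sin68°·6.3 − 3850·3.8 = 0 → T = 14630/(6.3·0.927184) = 2504.6 ≈ 2505 N.
ΣF_x = 0: A_x − T·cos68° = 0 → A_x = 2504.6 × 0.374607 = 938.2 N.
ΣF_y = 0: A_y + T·sin68° − 3850 = 0 → A_y = 3850 − 2504.6 × 0.927184 = 1528 N.

T = 2505 N, A_x = 938.2 N, A_y = 1528 N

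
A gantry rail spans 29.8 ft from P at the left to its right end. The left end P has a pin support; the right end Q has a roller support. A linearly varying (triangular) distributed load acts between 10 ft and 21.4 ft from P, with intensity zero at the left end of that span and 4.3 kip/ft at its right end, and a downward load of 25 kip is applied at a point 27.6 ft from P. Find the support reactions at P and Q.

Resultant of the triangular load: ½ × 4.3 × 11.4 = 24.51 kip, acting at 17.6 ft from P (one-third of the span from the peak).
ΣM about P: Q_y·29.8 − (½·4.3·11.4)·17.6 − 25·27.6 = 0 → Q_y = 1121.376/29.8 = 37.6301 ≈ 37.63 kip.
ΣF_y = 0: P_y + 37.6301 − ½·4.3·11.4 − 25 = 0 → P_y = 11.88 kip.
ΣF_x = 0: no horizontal applied forces, so P_x = 0.

P_x = 0, P_y = 11.88 kip, Q_y = 37.63 kip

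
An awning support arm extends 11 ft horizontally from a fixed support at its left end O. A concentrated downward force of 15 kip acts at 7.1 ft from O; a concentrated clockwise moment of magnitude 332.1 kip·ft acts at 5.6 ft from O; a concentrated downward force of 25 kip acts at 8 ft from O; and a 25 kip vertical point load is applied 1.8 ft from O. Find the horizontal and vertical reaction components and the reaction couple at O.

O_x = 0, O_y = 65.00 kip, M_O = 683.6 kip·ft

ΣF_x = 0: O_x = 0.
ΣF_y = 0: O_y − 15 − 25 − 25 = 0 → O_y = 65.00 kip.
ΣM about O: M_O − 15·7.1 − 332.1 − 25·8 − 25·1.8 = 0 → M_O = 683.6 kip·ft.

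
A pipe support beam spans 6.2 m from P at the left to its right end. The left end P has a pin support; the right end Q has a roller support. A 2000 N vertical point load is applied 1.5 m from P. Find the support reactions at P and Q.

Taking moments about P: Q_y·6.2 − 2000·1.5 = 0 → Q_y = 3000/6.2 = 483.871 ≈ 483.9 N.
ΣF_y = 0: P_y + 483.871 − 2000 = 0 → P_y = 1516 N.
ΣF_x = 0: no horizontal applied forces, so P_x = 0.

P_x = 0, P_y = 1516 N, Q_y = 483.9 N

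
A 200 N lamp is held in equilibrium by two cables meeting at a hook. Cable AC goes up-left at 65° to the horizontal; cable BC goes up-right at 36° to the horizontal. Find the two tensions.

ΣF_x = 0: −T_AC·cos65° + T_BC·cos36° = 0 → T_BC = 0.522385·T_AC.
ΣF_y = 0: T_AC·sin65° + T_BC·sin36° = 200.
Substitute: T_AC·(0.906308 + 0.522385·0.587785) = 200 → T_AC = 164.832 ≈ 164.8 N.
Then T_BC = 0.522385 × 164.832 = 86.11 N.

T_AC = 164.8 N, T_BC = 86.11 N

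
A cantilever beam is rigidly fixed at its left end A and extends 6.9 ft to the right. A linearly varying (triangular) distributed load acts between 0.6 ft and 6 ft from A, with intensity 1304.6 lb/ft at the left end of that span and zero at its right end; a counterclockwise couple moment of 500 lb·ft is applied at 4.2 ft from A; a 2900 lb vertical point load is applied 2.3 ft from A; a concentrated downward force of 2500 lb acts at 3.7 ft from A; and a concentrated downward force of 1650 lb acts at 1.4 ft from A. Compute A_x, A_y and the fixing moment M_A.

Resultant of the triangular load: ½ × 1304.6 × 5.4 = 3522.42 lb, acting at 2.4 ft from A (one-third of the span from the peak).
ΣF_x = 0: A_x = 0.
ΣF_y = 0: A_y − ½·1304.6·5.4 − 2900 − 2500 − 1650 = 0 → A_y = 10570 lb.
ΣM about A: M_A − (½·1304.6·5.4)·2.4 + 500 − 2900·2.3 − 2500·3.7 − 1650·1.4 = 0 → M_A = 26180 lb·ft.

A_x = 0, A_y = 10570 lb, M_A = 26180 lb·ft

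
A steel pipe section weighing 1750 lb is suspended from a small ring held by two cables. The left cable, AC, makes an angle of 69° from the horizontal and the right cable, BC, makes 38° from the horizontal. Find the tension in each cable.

ΣF_x = 0: −T_AC·cos69° + T_BC·cos38° = 0 → T_BC = 0.454775·T_AC.
ΣF_y = 0: T_AC·sin69° + T_BC·sin38° = 1750.
Substitute: T_AC·(0.93358 + 0.454775·0.615661) = 1750 → T_AC = 1442.03 ≈ 1442 lb.
Then T_BC = 0.454775 × 1442.03 = 655.8 lb.

T_AC = 1442 lb, T_BC = 655.8 lb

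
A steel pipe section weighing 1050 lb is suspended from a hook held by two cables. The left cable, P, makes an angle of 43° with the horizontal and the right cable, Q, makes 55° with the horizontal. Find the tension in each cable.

T_P = 608.2 lb, T_Q = 775.5 lb

ΣF_x = 0: −T_P·cos43° + T_Q·cos55° = 0 → T_Q = 1.27508·T_P.
ΣF_y = 0: T_P·sin43° + T_Q·sin55° = 1050.
Substitute: T_P·(0.681998 + 1.27508·0.819152) = 1050 → T_P = 608.173 ≈ 608.2 lb.
Then T_Q = 1.27508 × 608.173 = 775.5 lb.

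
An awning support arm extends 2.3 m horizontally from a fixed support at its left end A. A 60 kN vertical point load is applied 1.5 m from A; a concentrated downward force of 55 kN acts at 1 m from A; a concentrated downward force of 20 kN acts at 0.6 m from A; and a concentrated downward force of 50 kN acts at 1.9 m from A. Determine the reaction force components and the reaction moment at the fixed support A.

ΣF_x = 0: A_x = 0.
ΣF_y = 0: A_y − 60 − 55 − 20 − 50 = 0 → A_y = 185.0 kN.
ΣM about A: M_A − 60·1.5 − 55·1 − 20·0.6 − 50·1.9 = 0 → M_A = 252.0 kN·m.

A_x = 0, A_y = 185.0 kN, M_A = 252.0 kN·m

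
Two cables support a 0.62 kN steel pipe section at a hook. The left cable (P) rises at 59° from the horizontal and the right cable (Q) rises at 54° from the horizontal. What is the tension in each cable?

T_P = 0.3959 kN, T_Q = 0.3469 kN

ΣF_x = 0: −T_P·cos59° + T_Q·cos54° = 0 → T_Q = 0.876235·T_P.
ΣF_y = 0: T_P·sin59° + T_Q·sin54° = 0.62.
Substitute: T_P·(0.857167 + 0.876235·0.809017) = 0.62 → T_P = 0.395899 ≈ 0.3959 kN.
Then T_Q = 0.876235 × 0.395899 = 0.3469 kN.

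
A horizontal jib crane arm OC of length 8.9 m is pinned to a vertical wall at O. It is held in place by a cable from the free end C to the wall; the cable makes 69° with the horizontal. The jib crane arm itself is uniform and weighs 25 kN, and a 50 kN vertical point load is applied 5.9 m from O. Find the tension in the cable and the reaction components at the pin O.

ΣM about O: T·sin69°·8.9 − 25·4.45 − 50·5.9 = 0 → T = 406.25/(8.9·0.93358) = 48.8936 ≈ 48.89 kN.
ΣF_x = 0: O_x − T·cos69° = 0 → O_x = 48.8936 × 0.358368 = 17.52 kN.
ΣF_y = 0: O_y + T·sin69° − 25 − 50 = 0 → O_y = 75 − 48.8936 × 0.93358 = 29.35 kN.

T = 48.89 kN, O_x = 17.52 kN, O_y = 29.35 kN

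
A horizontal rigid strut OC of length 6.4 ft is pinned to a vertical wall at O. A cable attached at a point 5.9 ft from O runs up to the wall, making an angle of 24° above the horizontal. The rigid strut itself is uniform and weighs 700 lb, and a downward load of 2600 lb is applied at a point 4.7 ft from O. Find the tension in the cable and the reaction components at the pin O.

ΣM about O: T·sin24°·5.9 − 700·3.2 − 2600·4.7 = 0 → T = 14460/(5.9·0.406737) = 6025.63 ≈ 6026 lb.
ΣF_x = 0: O_x − T·cos24° = 0 → O_x = 6025.63 × 0.913545 = 5505 lb.
ΣF_y = 0: O_y + T·sin24° − 700 − 2600 = 0 → O_y = 3300 − 6025.63 × 0.406737 = 849.2 lb.

T = 6026 lb, O_x = 5505 lb, O_y = 849.2 lb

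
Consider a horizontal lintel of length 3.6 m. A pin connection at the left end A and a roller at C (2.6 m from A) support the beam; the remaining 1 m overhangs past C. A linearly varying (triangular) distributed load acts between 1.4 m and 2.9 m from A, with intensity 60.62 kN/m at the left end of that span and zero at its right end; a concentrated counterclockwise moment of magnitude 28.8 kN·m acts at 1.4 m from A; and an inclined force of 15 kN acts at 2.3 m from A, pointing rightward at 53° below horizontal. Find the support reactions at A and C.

A_x = -9.027 kN, A_y = 24.70 kN, C_y = 32.74 kN

Resultant of the triangular load: ½ × 60.62 × 1.5 = 45.465 kN, acting at 1.9 m from A (one-third of the span from the peak).
Taking moments about A: C_y·2.6 − (½·60.62·1.5)·1.9 + 28.8 − 15·sin53°·2.3 = 0 → C_y = 85.1364/2.6 = 32.7448 ≈ 32.74 kN.
ΣF_y = 0: A_y + 32.7448 − ½·60.62·1.5 − 15·sin53° = 0 → A_y = 24.70 kN.
ΣF_x = 0: A_x + 15·cos53° = 0 → A_x = -9.027 kN.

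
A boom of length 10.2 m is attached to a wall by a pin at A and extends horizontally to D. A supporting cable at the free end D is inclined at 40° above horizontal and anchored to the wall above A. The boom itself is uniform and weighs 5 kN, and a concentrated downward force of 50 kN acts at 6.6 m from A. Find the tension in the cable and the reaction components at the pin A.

ΣM about A: T·sin40°·10.2 − 5·5.1 − 50·6.6 = 0 → T = 355.5/(10.2·0.642788) = 54.2215 ≈ 54.22 kN.
ΣF_x = 0: A_x − T·cos40° = 0 → A_x = 54.2215 × 0.766044 = 41.54 kN.
ΣF_y = 0: A_y + T·sin40° − 5 − 50 = 0 → A_y = 55 − 54.2215 × 0.642788 = 20.15 kN.

T = 54.22 kN, A_x = 41.54 kN, A_y = 20.15 kN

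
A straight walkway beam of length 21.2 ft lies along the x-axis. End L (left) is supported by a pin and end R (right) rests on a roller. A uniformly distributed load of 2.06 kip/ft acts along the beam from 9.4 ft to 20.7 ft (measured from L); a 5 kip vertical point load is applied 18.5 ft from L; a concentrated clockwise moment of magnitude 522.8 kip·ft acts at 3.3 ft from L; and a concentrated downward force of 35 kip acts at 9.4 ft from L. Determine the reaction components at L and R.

Resultant of the distributed load: 2.06 × 11.3 = 23.278 kip at 15.05 ft from L.
Taking moments about L: R_y·21.2 − (2.06·11.3)·15.05 − 5·18.5 − 522.8 − 35·9.4 = 0 → R_y = 1294.6339/21.2 = 61.0676 ≈ 61.07 kip.
ΣF_y = 0: L_y + 61.0676 − 2.06·11.3 − 5 − 35 = 0 → L_y = 2.210 kip.
ΣF_x = 0: no horizontal applied forces, so L_x = 0.

L_x = 0, L_y = 2.210 kip, R_y = 61.07 kip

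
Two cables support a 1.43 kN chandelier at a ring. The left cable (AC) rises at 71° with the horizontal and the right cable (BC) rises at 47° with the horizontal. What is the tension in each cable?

ΣF_x = 0: −T_AC·cos71° + T_BC·cos47° = 0 → T_BC = 0.477374·T_AC.
ΣF_y = 0: T_AC·sin71° + T_BC·sin47° = 1.43.
Substitute: T_AC·(0.945519 + 0.477374·0.731354) = 1.43 → T_AC = 1.10455 ≈ 1.105 kN.
Then T_BC = 0.477374 × 1.10455 = 0.5273 kN.

T_AC = 1.105 kN, T_BC = 0.5273 kN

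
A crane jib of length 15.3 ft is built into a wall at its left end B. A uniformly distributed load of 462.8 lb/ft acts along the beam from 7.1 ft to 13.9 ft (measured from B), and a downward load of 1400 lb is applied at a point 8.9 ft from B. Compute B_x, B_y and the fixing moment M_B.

B_x = 0, B_y = 4547 lb, M_B = 45500 lb·ft

Resultant of the distributed load: 462.8 × 6.8 = 3147.04 lb at 10.5 ft from B.
ΣF_x = 0: B_x = 0.
ΣF_y = 0: B_y − 462.8·6.8 − 1400 = 0 → B_y = 4547 lb.
ΣM about B: M_B − (462.8·6.8)·10.5 − 1400·8.9 = 0 → M_B = 45500 lb·ft.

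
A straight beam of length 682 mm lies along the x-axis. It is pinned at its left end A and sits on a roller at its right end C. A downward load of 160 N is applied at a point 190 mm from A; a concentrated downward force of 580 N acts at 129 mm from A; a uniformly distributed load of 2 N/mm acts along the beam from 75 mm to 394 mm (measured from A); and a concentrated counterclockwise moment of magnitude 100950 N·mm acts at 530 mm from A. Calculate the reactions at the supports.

A_x = 0, A_y = 1152 N, C_y = 225.6 N

Resultant of the distributed load: 2 × 319 = 638 N at 234.5 mm from A.
Moments about A: C_y·682 − 160·190 − 580·129 − (2·319)·234.5 + 100950 = 0 → C_y = 153881/682 = 225.632 ≈ 225.6 N.
ΣF_y = 0: A_y + 225.632 − 160 − 580 − 2·319 = 0 → A_y = 1152 N.
ΣF_x = 0: no horizontal applied forces, so A_x = 0.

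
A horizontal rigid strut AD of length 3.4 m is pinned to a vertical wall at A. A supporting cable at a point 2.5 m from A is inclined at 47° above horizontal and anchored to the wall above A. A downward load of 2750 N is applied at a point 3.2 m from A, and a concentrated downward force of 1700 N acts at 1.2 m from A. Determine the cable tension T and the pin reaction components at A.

T = 5929 N, A_x = 4043 N, A_y = 114.0 N

ΣM about A: T·sin47°·2.5 − 2750·3.2 − 1700·1.2 = 0 → T = 10840/(2.5·0.731354) = 5928.73 ≈ 5929 N.
ΣF_x = 0: A_x − T·cos47° = 0 → A_x = 5928.73 × 0.681998 = 4043 N.
ΣF_y = 0: A_y + T·sin47° − 2750 − 1700 = 0 → A_y = 4450 − 5928.73 × 0.731354 = 114.0 N.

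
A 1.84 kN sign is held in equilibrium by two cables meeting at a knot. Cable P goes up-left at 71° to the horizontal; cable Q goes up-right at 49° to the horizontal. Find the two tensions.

ΣF_x = 0: −T_P·cos71° + T_Q·cos49° = 0 → T_Q = 0.496248·T_P.
ΣF_y = 0: T_P·sin71° + T_Q·sin49° = 1.84.
Substitute: T_P·(0.945519 + 0.496248·0.75471) = 1.84 → T_P = 1.39389 ≈ 1.394 kN.
Then T_Q = 0.496248 × 1.39389 = 0.6917 kN.

T_P = 1.394 kN, T_Q = 0.6917 kN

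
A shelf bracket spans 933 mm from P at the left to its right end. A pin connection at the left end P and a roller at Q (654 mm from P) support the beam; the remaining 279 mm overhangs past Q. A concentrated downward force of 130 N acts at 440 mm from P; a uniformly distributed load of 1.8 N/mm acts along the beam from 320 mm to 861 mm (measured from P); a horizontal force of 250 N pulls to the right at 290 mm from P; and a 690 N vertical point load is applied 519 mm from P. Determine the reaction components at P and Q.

P_x = -250.0 N, P_y = 279.5 N, Q_y = 1514 N

Resultant of the distributed load: 1.8 × 541 = 973.8 N at 590.5 mm from P.
ΣM about P: Q_y·654 − 130·440 − (1.8·541)·590.5 − 690·519 = 0 → Q_y = 990338.9/654 = 1514.28 ≈ 1514 N.
ΣF_y = 0: P_y + 1514.28 − 130 − 1.8·541 − 690 = 0 → P_y = 279.5 N.
ΣF_x = 0: P_x + 250 = 0 → P_x = -250.0 N.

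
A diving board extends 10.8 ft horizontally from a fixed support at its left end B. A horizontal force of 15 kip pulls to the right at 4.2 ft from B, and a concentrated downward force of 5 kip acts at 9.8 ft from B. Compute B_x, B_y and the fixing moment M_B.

ΣF_x = 0: B_x + 15 = 0 → B_x = -15.00 kip.
ΣF_y = 0: B_y − 5 = 0 → B_y = 5.000 kip.
ΣM about B: M_B − 5·9.8 = 0 → M_B = 49.00 kip·ft.

B_x = -15.00 kip, B_y = 5.000 kip, M_B = 49.00 kip·ft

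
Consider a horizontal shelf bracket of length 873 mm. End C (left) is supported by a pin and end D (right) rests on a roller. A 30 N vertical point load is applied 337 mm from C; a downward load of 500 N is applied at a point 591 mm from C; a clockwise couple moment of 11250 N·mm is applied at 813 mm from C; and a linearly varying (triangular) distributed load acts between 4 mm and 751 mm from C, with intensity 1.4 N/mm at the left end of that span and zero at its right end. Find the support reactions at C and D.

Resultant of the triangular load: ½ × 1.4 × 747 = 522.9 N, acting at 253 mm from C (one-third of the span from the peak).
Moments about C: D_y·873 − 30·337 − 500·591 − 11250 − (½·1.4·747)·253 = 0 → D_y = 449153.7/873 = 514.495 ≈ 514.5 N.
ΣF_y = 0: C_y + 514.495 − 30 − 500 − ½·1.4·747 = 0 → C_y = 538.4 N.
ΣF_x = 0: no horizontal applied forces, so C_x = 0.

C_x = 0, C_y = 538.4 N, D_y = 514.5 N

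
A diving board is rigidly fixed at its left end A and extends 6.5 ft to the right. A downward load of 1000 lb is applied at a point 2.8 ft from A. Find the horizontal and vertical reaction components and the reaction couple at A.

ΣF_x = 0: A_x = 0.
ΣF_y = 0: A_y − 1000 = 0 → A_y = 1000 lb.
ΣM about A: M_A − 1000·2.8 = 0 → M_A = 2800 lb·ft.

A_x = 0, A_y = 1000 lb, M_A = 2800 lb·ft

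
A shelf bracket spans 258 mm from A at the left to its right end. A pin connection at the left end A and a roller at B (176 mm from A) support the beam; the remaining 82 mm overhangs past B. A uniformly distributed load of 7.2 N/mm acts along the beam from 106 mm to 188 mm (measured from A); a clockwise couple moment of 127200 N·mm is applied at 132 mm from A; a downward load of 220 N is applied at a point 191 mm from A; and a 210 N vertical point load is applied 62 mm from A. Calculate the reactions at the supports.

Resultant of the distributed load: 7.2 × 82 = 590.4 N at 147 mm from A.
ΣM about A: B_y·176 − (7.2·82)·147 − 127200 − 220·191 − 210·62 = 0 → B_y = 269028.8/176 = 1528.57 ≈ 1529 N.
ΣF_y = 0: A_y + 1528.57 − 7.2·82 − 220 − 210 = 0 → A_y = -508.2 N.
ΣF_x = 0: no horizontal applied forces, so A_x = 0.

A_x = 0, A_y = -508.2 N, B_y = 1529 N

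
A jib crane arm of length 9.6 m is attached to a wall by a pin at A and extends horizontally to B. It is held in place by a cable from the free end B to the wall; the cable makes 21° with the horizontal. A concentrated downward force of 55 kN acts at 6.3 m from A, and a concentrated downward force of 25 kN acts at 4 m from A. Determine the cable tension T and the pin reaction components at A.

ΣM about A: T·sin21°·9.6 − 55·6.3 − 25·4 = 0 → T = 446.5/(9.6·0.358368) = 129.784 ≈ 129.8 kN.
ΣF_x = 0: A_x − T·cos21° = 0 → A_x = 129.784 × 0.93358 = 121.2 kN.
ΣF_y = 0: A_y + T·sin21° − 55 − 25 = 0 → A_y = 80 − 129.784 × 0.358368 = 33.49 kN.

T = 129.8 kN, A_x = 121.2 kN, A_y = 33.49 kN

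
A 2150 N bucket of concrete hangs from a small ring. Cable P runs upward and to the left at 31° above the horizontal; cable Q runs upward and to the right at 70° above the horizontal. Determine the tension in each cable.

ΣF_x = 0: −T_P·cos31° + T_Q·cos70° = 0 → T_Q = 2.50619·T_P.
ΣF_y = 0: T_P·sin31° + T_Q·sin70° = 2150.
Substitute: T_P·(0.515038 + 2.50619·0.939693) = 2150 → T_P = 749.106 ≈ 749.1 N.
Then T_Q = 2.50619 × 749.106 = 1877 N.

T_P = 749.1 N, T_Q = 1877 N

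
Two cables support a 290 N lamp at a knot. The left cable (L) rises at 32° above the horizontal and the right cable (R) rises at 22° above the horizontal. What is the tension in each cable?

T_L = 332.4 N, T_R = 304.0 N

ΣF_x = 0: −T_L·cos32° + T_R·cos22° = 0 → T_R = 0.914649·T_L.
ΣF_y = 0: T_L·sin32° + T_R·sin22° = 290.
Substitute: T_L·(0.529919 + 0.914649·0.374607) = 290 → T_L = 332.358 ≈ 332.4 N.
Then T_R = 0.914649 × 332.358 = 304.0 N.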